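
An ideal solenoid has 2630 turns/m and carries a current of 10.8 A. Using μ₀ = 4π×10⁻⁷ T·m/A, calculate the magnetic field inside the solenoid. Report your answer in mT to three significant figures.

B ≈ 35.7 mT

Inside a long solenoid, B = μ₀nI.
B = (4π×10⁻⁷)(2.630×10^3 m⁻¹)(10.8 A) = 3.569×10^-2 T.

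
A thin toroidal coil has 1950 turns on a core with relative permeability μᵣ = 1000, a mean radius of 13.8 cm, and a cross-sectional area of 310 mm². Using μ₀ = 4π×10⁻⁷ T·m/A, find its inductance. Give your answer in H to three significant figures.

For a thin toroid, L = μ₀μᵣN²A/(2πR).
L = (4π×10⁻⁷)(1000)(1950)²(3.100×10^-4) / (2π×0.138 m) = 1.708 H.

L ≈ 1.71 H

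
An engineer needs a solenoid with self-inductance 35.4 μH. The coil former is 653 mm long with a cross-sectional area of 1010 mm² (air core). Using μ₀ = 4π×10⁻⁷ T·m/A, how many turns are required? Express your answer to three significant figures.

N ≈ 135 turns

A = 1010 mm² = 1.010×10^-3 m².
From L = μ₀N²A/ℓ, N = √(Lℓ / (μ₀A)).
N = √[(3.540×10^-5)(0.653) / ((4π×10⁻⁷)×1.010×10^-3)] = √(1.821×10^4) ≈ 135.0.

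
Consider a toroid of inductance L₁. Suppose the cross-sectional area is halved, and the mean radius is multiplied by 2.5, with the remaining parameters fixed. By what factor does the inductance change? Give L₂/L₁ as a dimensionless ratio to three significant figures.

For a toroid, L ∝ μᵣN²A/R.
L₂/L₁ = (0.5) × (2.5)^-1 = 0.200.

L₂/L₁ = 0.200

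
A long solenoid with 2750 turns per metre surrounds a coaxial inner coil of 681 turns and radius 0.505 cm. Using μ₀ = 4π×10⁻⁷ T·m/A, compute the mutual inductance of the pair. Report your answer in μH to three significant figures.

M ≈ 189 μH

The outer solenoid produces a uniform field B₁ = μ₀n₁I₁ across the inner coil,
so the flux linkage is N₂Φ = N₂B₁A₂ = μ₀n₁N₂A₂·I₁, giving M = μ₀n₁N₂A₂.
A₂ = πr² = π(5.050×10^-3 m)² = 8.012×10^-5 m².
M = (4π×10⁻⁷)(2750)(681)(8.012×10^-5) = 1.885×10^-4 H.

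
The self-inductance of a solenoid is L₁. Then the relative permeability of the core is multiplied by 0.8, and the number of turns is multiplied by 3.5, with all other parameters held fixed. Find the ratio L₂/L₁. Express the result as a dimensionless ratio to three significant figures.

L₂/L₁ = 9.80

For a solenoid, L ∝ μᵣN²A/ℓ.
L₂/L₁ = (0.8) × (3.5)^2 = 9.80.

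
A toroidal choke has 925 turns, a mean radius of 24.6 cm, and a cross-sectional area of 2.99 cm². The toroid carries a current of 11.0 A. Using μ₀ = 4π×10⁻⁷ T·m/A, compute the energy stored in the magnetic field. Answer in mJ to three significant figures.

L = μ₀N²A/(2πR) = (4π×10⁻⁷)(925)²(2.990×10^-4)/(2π×0.246) = 2.080×10^-4 H.
U = ½LI² = ½(2.080×10^-4)(11.0)² = 1.258×10^-2 J.

U ≈ 12.6 mJ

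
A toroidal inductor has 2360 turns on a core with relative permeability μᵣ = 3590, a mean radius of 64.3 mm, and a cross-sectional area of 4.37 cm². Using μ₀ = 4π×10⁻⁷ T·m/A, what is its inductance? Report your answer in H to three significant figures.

L ≈ 27.2 H

For a thin toroid, L = μ₀μᵣN²A/(2πR).
L = (4π×10⁻⁷)(3590)(2360)²(4.370×10^-4) / (2π×6.430×10^-2 m) = 27.18 H.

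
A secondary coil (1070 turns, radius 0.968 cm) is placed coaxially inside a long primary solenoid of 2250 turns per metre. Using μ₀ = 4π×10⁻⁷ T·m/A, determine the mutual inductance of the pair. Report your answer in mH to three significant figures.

M ≈ 0.891 mH

The outer solenoid produces a uniform field B₁ = μ₀n₁I₁ across the inner coil,
so the flux linkage is N₂Φ = N₂B₁A₂ = μ₀n₁N₂A₂·I₁, giving M = μ₀n₁N₂A₂.
A₂ = πr² = π(9.680×10^-3 m)² = 2.944×10^-4 m².
M = (4π×10⁻⁷)(2250)(1070)(2.944×10^-4) = 8.906×10^-4 H.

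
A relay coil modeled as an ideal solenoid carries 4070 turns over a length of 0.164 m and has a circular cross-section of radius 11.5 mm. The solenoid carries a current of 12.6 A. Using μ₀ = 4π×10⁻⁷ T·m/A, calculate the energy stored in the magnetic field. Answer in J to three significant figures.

A = πr² = π(1.150×10^-2 m)² = 4.1548×10^-4 m².
L = μ₀N²A/ℓ = (4π×10⁻⁷)(4070)²(4.1548×10^-4)/(0.164) = 5.274×10^-2 H.
U = ½LI² = ½(5.274×10^-2)(12.6)² = 4.186 J.

U ≈ 4.19 J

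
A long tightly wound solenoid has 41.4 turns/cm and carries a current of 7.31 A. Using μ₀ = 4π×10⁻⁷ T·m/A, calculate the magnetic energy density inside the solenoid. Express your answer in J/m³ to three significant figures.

B = μ₀nI = (4π×10⁻⁷)(4.140×10^3)(7.31) = 3.803×10^-2 T.
u = B²/(2μ₀) = (3.803×10^-2)²/(2×4π×10⁻⁷) = 575.46 J/m³.

u ≈ 575 J/m³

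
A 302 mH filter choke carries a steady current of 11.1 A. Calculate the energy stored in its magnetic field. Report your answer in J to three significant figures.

Stored magnetic energy: U = ½LI².
U = ½(0.302 H)(11.1 A)² = 18.6 J.

U ≈ 18.6 J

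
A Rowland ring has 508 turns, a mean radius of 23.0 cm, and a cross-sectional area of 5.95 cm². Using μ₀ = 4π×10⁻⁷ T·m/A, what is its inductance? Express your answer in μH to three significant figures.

For a thin toroid, L = μ₀N²A/(2πR).
L = (4π×10⁻⁷)(508)²(5.950×10^-4) / (2π×0.23 m) = 1.335×10^-4 H.

L ≈ 134 μH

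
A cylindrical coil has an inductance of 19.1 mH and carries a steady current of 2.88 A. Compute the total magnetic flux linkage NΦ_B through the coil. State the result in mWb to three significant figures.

NΦ_B ≈ 55.0 mWb

From L = NΦ_B/I, the flux linkage is NΦ_B = LI.
NΦ_B = (1.910×10^-2 H)(2.88 A) = 5.501×10^-2 Wb.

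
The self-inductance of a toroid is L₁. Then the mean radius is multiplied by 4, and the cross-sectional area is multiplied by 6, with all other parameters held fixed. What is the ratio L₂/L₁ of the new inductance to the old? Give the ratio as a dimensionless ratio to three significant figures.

For a toroid, L ∝ μᵣN²A/R.
L₂/L₁ = (4)^-1 × (6) = 1.50.

L₂/L₁ = 1.50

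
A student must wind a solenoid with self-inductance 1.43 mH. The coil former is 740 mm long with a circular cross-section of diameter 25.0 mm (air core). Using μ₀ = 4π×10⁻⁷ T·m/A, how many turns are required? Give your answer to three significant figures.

A = π(d/2)² = π(1.250×10^-2 m)² = 4.909×10^-4 m².
From L = μ₀N²A/ℓ, N = √(Lℓ / (μ₀A)).
N = √[(1.430×10^-3)(0.74) / ((4π×10⁻⁷)×4.909×10^-4)] = √(1.715×10^6) ≈ 1309.8.

N ≈ 1310 turns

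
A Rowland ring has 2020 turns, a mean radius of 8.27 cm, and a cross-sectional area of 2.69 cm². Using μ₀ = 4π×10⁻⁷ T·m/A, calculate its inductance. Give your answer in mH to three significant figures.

L ≈ 2.65 mH

For a thin toroid, L = μ₀N²A/(2πR).
L = (4π×10⁻⁷)(2020)²(2.690×10^-4) / (2π×8.270×10^-2 m) = 2.654×10^-3 H.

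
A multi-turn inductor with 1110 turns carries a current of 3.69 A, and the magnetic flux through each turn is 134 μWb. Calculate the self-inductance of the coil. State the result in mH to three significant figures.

Self-inductance is defined by L = NΦ_B/I (flux linkage over current).
L = (1110)(1.340×10^-4 Wb)/(3.69 A) = 4.031×10^-2 H.

L ≈ 40.3 mH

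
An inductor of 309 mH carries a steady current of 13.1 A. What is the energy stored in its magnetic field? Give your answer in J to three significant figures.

Stored magnetic energy: U = ½LI².
U = ½(0.309 H)(13.1 A)² = 26.51 J.

U ≈ 26.5 J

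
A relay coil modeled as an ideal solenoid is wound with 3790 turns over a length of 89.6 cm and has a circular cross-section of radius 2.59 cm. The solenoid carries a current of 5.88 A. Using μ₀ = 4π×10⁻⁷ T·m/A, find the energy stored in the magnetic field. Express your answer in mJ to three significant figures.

U ≈ 734 mJ

A = πr² = π(2.590×10^-2 m)² = 2.107×10^-3 m².
L = μ₀N²A/ℓ = (4π×10⁻⁷)(3790)²(2.107×10^-3)/(0.896) = 4.246×10^-2 H.
U = ½LI² = ½(4.246×10^-2)(5.88)² = 0.7339 J.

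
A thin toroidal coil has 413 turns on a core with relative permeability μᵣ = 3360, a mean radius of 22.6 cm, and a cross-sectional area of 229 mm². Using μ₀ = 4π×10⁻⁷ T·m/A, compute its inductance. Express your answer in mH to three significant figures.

For a thin toroid, L = μ₀μᵣN²A/(2πR).
L = (4π×10⁻⁷)(3360)(413)²(2.290×10^-4) / (2π×0.226 m) = 0.1161 H.

L ≈ 116 mH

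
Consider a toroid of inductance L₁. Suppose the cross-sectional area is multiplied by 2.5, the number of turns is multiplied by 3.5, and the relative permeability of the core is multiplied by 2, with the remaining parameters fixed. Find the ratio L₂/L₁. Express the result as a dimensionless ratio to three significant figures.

For a toroid, L ∝ μᵣN²A/R.
L₂/L₁ = (2.5) × (3.5)^2 × (2) = 61.3.

L₂/L₁ = 61.3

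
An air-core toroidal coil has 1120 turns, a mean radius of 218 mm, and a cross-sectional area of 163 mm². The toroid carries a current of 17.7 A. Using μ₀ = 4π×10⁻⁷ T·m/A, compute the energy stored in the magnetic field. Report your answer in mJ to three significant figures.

U ≈ 29.4 mJ

L = μ₀N²A/(2πR) = (4π×10⁻⁷)(1120)²(1.630×10^-4)/(2π×0.218) = 1.876×10^-4 H.
U = ½LI² = ½(1.876×10^-4)(17.7)² = 2.938×10^-2 J.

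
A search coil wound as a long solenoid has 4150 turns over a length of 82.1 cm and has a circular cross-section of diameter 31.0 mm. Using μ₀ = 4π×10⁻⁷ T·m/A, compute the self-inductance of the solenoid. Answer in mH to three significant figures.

L ≈ 19.9 mH

A = π(d/2)² = π(1.550×10^-2 m)² = 7.548×10^-4 m².
For a long solenoid, L = μ₀N²A/ℓ.
L = (4π×10⁻⁷)(4150)²(7.548×10^-4)/(0.821 m) = 1.990×10^-2 H.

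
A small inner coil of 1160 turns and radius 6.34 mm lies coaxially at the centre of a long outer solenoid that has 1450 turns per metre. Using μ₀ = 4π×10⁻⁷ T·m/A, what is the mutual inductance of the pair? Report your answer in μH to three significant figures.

M ≈ 267 μH

The outer solenoid produces a uniform field B₁ = μ₀n₁I₁ across the inner coil,
so the flux linkage is N₂Φ = N₂B₁A₂ = μ₀n₁N₂A₂·I₁, giving M = μ₀n₁N₂A₂.
A₂ = πr² = π(6.340×10^-3 m)² = 1.263×10^-4 m².
M = (4π×10⁻⁷)(1450)(1160)(1.263×10^-4) = 2.669×10^-4 H.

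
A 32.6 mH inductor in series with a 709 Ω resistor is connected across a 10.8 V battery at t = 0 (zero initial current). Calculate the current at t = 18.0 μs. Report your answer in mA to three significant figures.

I ≈ 4.93 mA

τ = L/R = 3.260×10^-2/709 = 4.598×10^-5 s; final current I_∞ = ε/R = 10.8/709 = 1.523×10^-2 A.
I(t) = I_∞(1 − e^(−t/τ)) with t/τ = 0.391.
I = (1.523×10^-2)(1 − e^(−0.391)) = 4.934×10^-3 A.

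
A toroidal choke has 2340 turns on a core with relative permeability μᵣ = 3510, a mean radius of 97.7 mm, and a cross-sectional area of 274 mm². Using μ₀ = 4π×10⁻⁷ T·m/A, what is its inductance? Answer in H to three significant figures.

L ≈ 10.8 H

For a thin toroid, L = μ₀μᵣN²A/(2πR).
L = (4π×10⁻⁷)(3510)(2340)²(2.740×10^-4) / (2π×9.770×10^-2 m) = 10.78 H.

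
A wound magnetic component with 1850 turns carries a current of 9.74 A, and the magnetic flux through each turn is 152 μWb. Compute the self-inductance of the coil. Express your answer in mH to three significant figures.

L ≈ 28.9 mH

Self-inductance is defined by L = NΦ_B/I (flux linkage over current).
L = (1850)(1.520×10^-4 Wb)/(9.74 A) = 2.887×10^-2 H.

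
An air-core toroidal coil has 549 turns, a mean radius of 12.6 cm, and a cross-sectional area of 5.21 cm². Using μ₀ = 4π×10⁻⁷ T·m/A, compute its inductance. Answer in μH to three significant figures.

L ≈ 249 μH

For a thin toroid, L = μ₀N²A/(2πR).
L = (4π×10⁻⁷)(549)²(5.210×10^-4) / (2π×0.126 m) = 2.493×10^-4 H.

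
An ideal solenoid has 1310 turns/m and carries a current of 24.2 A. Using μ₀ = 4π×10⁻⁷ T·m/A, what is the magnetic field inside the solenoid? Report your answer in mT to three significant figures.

Inside a long solenoid, B = μ₀nI.
B = (4π×10⁻⁷)(1.310×10^3 m⁻¹)(24.2 A) = 3.984×10^-2 T.

B ≈ 39.8 mT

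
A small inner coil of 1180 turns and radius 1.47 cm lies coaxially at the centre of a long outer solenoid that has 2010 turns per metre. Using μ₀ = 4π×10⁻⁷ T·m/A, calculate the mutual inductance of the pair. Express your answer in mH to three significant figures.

The outer solenoid produces a uniform field B₁ = μ₀n₁I₁ across the inner coil,
so the flux linkage is N₂Φ = N₂B₁A₂ = μ₀n₁N₂A₂·I₁, giving M = μ₀n₁N₂A₂.
A₂ = πr² = π(1.470×10^-2 m)² = 6.789×10^-4 m².
M = (4π×10⁻⁷)(2010)(1180)(6.789×10^-4) = 2.023×10^-3 H.

M ≈ 2.02 mH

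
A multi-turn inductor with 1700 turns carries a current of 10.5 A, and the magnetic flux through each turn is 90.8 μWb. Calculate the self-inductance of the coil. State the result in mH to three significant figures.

L ≈ 14.7 mH

Self-inductance is defined by L = NΦ_B/I (flux linkage over current).
L = (1700)(9.080×10^-5 Wb)/(10.5 A) = 1.470×10^-2 H.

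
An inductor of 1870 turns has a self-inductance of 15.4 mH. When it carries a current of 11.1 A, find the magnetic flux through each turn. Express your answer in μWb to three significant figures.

Φ_B ≈ 91.4 μWb

From L = NΦ_B/I, the flux per turn is Φ_B = LI/N.
Φ_B = (1.540×10^-2 H)(11.1 A)/1870 = 9.141×10^-5 Wb.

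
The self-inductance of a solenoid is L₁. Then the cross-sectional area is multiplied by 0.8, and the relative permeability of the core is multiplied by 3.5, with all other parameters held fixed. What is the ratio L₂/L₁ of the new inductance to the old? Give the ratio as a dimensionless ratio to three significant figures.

For a solenoid, L ∝ μᵣN²A/ℓ.
L₂/L₁ = (0.8) × (3.5) = 2.80.

L₂/L₁ = 2.80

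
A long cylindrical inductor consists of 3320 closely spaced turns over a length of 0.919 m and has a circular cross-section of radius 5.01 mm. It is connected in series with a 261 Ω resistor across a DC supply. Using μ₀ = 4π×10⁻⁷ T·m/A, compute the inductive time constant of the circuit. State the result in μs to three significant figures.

τ ≈ 4.55 μs

A = πr² = π(5.010×10^-3 m)² = 7.885×10^-5 m².
L = μ₀N²A/ℓ = (4π×10⁻⁷)(3320)²(7.885×10^-5)/(0.919) = 1.188×10^-3 H.
τ = L/R = (1.188×10^-3)/(261) = 4.554×10^-6 s.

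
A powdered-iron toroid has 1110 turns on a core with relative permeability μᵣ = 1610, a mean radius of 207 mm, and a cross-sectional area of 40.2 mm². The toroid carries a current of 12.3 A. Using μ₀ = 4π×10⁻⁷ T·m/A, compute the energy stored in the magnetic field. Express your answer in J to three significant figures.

L = μ₀μᵣN²A/(2πR) = (4π×10⁻⁷)(1610)(1110)²(4.020×10^-5)/(2π×0.207) = 7.7047×10^-2 H.
U = ½LI² = ½(7.7047×10^-2)(12.3)² = 5.828 J.

U ≈ 5.83 J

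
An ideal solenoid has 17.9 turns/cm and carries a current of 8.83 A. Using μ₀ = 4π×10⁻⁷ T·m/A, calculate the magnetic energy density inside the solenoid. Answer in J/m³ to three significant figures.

B = μ₀nI = (4π×10⁻⁷)(1.790×10^3)(8.83) = 1.986×10^-2 T.
u = B²/(2μ₀) = (1.986×10^-2)²/(2×4π×10⁻⁷) = 157 J/m³.

u ≈ 157 J/m³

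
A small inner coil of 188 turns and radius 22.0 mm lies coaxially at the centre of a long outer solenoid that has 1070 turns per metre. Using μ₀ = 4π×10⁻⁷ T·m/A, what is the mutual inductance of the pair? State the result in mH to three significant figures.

The outer solenoid produces a uniform field B₁ = μ₀n₁I₁ across the inner coil,
so the flux linkage is N₂Φ = N₂B₁A₂ = μ₀n₁N₂A₂·I₁, giving M = μ₀n₁N₂A₂.
A₂ = πr² = π(2.200×10^-2 m)² = 1.521×10^-3 m².
M = (4π×10⁻⁷)(1070)(188)(1.521×10^-3) = 3.844×10^-4 H.

M ≈ 0.384 mH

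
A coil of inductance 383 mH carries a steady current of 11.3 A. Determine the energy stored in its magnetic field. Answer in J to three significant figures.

Stored magnetic energy: U = ½LI².
U = ½(0.383 H)(11.3 A)² = 24.45 J.

U ≈ 24.5 J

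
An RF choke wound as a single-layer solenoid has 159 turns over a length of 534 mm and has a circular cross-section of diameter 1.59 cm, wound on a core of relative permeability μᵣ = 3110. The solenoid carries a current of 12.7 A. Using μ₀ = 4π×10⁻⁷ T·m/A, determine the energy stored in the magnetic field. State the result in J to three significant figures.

A = π(d/2)² = π(7.950×10^-3 m)² = 1.986×10^-4 m².
L = μ₀μᵣN²A/ℓ = (4π×10⁻⁷)(3110)(159)²(1.986×10^-4)/(0.534) = 3.674×10^-2 H.
U = ½LI² = ½(3.674×10^-2)(12.7)² = 2.963 J.

U ≈ 2.96 J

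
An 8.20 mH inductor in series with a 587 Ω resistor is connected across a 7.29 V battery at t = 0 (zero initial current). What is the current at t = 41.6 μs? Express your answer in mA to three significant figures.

I ≈ 11.8 mA

τ = L/R = 8.200×10^-3/587 = 1.397×10^-5 s; final current I_∞ = ε/R = 7.29/587 = 1.242×10^-2 A.
I(t) = I_∞(1 − e^(−t/τ)) with t/τ = 2.978.
I = (1.242×10^-2)(1 − e^(−2.978)) = 1.179×10^-2 A.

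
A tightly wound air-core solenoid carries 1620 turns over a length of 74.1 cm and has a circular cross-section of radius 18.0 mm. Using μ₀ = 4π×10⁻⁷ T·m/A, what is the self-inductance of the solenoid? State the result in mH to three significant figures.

L ≈ 4.53 mH

A = πr² = π(1.800×10^-2 m)² = 1.018×10^-3 m².
For a long solenoid, L = μ₀N²A/ℓ.
L = (4π×10⁻⁷)(1620)²(1.018×10^-3)/(0.741 m) = 4.530×10^-3 H.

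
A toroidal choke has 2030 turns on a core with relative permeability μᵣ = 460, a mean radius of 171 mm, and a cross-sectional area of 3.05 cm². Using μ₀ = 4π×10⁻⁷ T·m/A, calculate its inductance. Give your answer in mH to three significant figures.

For a thin toroid, L = μ₀μᵣN²A/(2πR).
L = (4π×10⁻⁷)(460)(2030)²(3.050×10^-4) / (2π×0.171 m) = 0.6762 H.

L ≈ 676 mH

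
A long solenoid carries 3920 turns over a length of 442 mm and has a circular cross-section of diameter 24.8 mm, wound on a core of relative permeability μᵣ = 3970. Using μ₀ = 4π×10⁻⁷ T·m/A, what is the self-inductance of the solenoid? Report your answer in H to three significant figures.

L ≈ 83.8 H

A = π(d/2)² = π(1.240×10^-2 m)² = 4.831×10^-4 m².
For a long solenoid, L = μ₀μᵣN²A/ℓ.
L = (4π×10⁻⁷)(3970)(3920)²(4.831×10^-4)/(0.442 m) = 83.78 H.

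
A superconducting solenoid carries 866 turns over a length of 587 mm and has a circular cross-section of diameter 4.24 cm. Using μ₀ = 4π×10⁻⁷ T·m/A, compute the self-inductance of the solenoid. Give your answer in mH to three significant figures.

L ≈ 2.27 mH

A = π(d/2)² = π(2.120×10^-2 m)² = 1.412×10^-3 m².
For a long solenoid, L = μ₀N²A/ℓ.
L = (4π×10⁻⁷)(866)²(1.412×10^-3)/(0.587 m) = 2.267×10^-3 H.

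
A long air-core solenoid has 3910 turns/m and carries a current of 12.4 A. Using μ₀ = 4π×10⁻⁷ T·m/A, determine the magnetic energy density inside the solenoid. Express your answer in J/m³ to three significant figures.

B = μ₀nI = (4π×10⁻⁷)(3.910×10^3)(12.4) = 6.093×10^-2 T.
u = B²/(2μ₀) = (6.093×10^-2)²/(2×4π×10⁻⁷) = 1.477×10^3 J/m³.

u ≈ 1480 J/m³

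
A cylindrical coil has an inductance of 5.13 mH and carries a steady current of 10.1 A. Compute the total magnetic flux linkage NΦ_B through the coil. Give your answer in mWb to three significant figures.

From L = NΦ_B/I, the flux linkage is NΦ_B = LI.
NΦ_B = (5.130×10^-3 H)(10.1 A) = 5.181×10^-2 Wb.

NΦ_B ≈ 51.8 mWb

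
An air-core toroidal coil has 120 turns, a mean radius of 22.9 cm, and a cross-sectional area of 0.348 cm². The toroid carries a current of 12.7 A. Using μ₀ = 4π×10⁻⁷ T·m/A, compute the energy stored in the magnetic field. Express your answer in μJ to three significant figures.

L = μ₀N²A/(2πR) = (4π×10⁻⁷)(120)²(3.480×10^-5)/(2π×0.229) = 4.377×10^-7 H.
U = ½LI² = ½(4.377×10^-7)(12.7)² = 3.530×10^-5 J.

U ≈ 35.3 μJ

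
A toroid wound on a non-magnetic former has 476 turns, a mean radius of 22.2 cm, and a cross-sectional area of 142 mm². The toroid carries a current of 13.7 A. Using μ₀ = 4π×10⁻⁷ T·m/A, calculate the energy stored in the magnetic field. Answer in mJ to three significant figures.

U ≈ 2.72 mJ

L = μ₀N²A/(2πR) = (4π×10⁻⁷)(476)²(1.420×10^-4)/(2π×0.222) = 2.899×10^-5 H.
U = ½LI² = ½(2.899×10^-5)(13.7)² = 2.720×10^-3 J.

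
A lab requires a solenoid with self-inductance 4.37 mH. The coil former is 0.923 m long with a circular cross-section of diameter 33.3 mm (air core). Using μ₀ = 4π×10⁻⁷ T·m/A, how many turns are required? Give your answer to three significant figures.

N ≈ 1920 turns

A = π(d/2)² = π(1.665×10^-2 m)² = 8.709×10^-4 m².
From L = μ₀N²A/ℓ, N = √(Lℓ / (μ₀A)).
N = √[(4.370×10^-3)(0.923) / ((4π×10⁻⁷)×8.709×10^-4)] = √(3.685×10^6) ≈ 1919.8.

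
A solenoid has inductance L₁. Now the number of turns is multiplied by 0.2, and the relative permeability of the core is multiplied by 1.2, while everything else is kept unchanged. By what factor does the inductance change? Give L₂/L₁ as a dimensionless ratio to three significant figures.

For a solenoid, L ∝ μᵣN²A/ℓ.
L₂/L₁ = (0.2)^2 × (1.2) = 0.0480.

L₂/L₁ = 0.0480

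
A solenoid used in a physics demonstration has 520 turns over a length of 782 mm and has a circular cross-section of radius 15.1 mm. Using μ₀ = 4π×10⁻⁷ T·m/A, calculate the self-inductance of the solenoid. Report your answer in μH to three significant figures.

L ≈ 311 μH

A = πr² = π(1.510×10^-2 m)² = 7.163×10^-4 m².
For a long solenoid, L = μ₀N²A/ℓ.
L = (4π×10⁻⁷)(520)²(7.163×10^-4)/(0.782 m) = 3.113×10^-4 H.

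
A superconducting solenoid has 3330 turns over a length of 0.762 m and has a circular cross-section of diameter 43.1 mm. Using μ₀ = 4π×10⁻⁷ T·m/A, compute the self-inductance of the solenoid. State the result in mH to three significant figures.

L ≈ 26.7 mH

A = π(d/2)² = π(2.155×10^-2 m)² = 1.459×10^-3 m².
For a long solenoid, L = μ₀N²A/ℓ.
L = (4π×10⁻⁷)(3330)²(1.459×10^-3)/(0.762 m) = 2.668×10^-2 H.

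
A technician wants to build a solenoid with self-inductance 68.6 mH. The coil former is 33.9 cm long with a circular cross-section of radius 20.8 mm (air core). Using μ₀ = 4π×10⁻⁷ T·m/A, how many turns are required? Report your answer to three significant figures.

A = πr² = π(2.080×10^-2 m)² = 1.359×10^-3 m².
From L = μ₀N²A/ℓ, N = √(Lℓ / (μ₀A)).
N = √[(6.860×10^-2)(0.339) / ((4π×10⁻⁷)×1.359×10^-3)] = √(1.362×10^7) ≈ 3689.9.

N ≈ 3690 turns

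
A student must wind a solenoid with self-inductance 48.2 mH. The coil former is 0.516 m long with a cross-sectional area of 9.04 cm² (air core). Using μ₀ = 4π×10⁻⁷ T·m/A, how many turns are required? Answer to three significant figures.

N ≈ 4680 turns

A = 9.04 cm² = 9.040×10^-4 m².
From L = μ₀N²A/ℓ, N = √(Lℓ / (μ₀A)).
N = √[(4.820×10^-2)(0.516) / ((4π×10⁻⁷)×9.040×10^-4)] = √(2.189×10^7) ≈ 4679.1.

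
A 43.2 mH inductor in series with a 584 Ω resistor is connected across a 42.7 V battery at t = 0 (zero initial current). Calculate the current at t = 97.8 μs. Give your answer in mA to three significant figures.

τ = L/R = 4.320×10^-2/584 = 7.397×10^-5 s; final current I_∞ = ε/R = 42.7/584 = 7.312×10^-2 A.
I(t) = I_∞(1 − e^(−t/τ)) with t/τ = 1.322.
I = (7.312×10^-2)(1 − e^(−1.322)) = 5.363×10^-2 A.

I ≈ 53.6 mA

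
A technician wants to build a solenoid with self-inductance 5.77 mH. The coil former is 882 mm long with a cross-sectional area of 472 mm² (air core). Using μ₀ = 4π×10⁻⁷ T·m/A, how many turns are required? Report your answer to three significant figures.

N ≈ 2930 turns

A = 472 mm² = 4.720×10^-4 m².
From L = μ₀N²A/ℓ, N = √(Lℓ / (μ₀A)).
N = √[(5.770×10^-3)(0.882) / ((4π×10⁻⁷)×4.720×10^-4)] = √(8.580×10^6) ≈ 2929.2.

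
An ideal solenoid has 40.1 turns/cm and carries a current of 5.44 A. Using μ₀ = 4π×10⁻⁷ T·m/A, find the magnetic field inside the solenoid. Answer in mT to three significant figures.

Inside a long solenoid, B = μ₀nI.
B = (4π×10⁻⁷)(4.010×10^3 m⁻¹)(5.44 A) = 2.741×10^-2 T.

B ≈ 27.4 mT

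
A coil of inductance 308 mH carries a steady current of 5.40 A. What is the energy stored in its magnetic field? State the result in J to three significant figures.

Stored magnetic energy: U = ½LI².
U = ½(0.308 H)(5.40 A)² = 4.491 J.

U ≈ 4.49 J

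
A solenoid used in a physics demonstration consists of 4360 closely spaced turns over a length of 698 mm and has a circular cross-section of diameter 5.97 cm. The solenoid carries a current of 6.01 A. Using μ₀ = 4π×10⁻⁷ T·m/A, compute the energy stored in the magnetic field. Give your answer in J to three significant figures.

A = π(d/2)² = π(2.985×10^-2 m)² = 2.799×10^-3 m².
L = μ₀N²A/ℓ = (4π×10⁻⁷)(4360)²(2.799×10^-3)/(0.698) = 9.580×10^-2 H.
U = ½LI² = ½(9.580×10^-2)(6.01)² = 1.73 J.

U ≈ 1.73 J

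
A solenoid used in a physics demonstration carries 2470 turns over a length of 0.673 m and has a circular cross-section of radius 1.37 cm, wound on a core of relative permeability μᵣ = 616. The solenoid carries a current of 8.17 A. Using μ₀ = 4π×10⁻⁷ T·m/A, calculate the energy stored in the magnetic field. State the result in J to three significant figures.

A = πr² = π(1.370×10^-2 m)² = 5.896×10^-4 m².
L = μ₀μᵣN²A/ℓ = (4π×10⁻⁷)(616)(2470)²(5.896×10^-4)/(0.673) = 4.138 H.
U = ½LI² = ½(4.138)(8.17)² = 138.1 J.

U ≈ 138 J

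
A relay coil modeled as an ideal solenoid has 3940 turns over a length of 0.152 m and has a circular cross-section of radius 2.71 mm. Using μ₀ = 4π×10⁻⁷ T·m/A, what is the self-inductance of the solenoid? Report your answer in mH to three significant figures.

L ≈ 2.96 mH

A = πr² = π(2.710×10^-3 m)² = 2.307×10^-5 m².
For a long solenoid, L = μ₀N²A/ℓ.
L = (4π×10⁻⁷)(3940)²(2.307×10^-5)/(0.152 m) = 2.961×10^-3 H.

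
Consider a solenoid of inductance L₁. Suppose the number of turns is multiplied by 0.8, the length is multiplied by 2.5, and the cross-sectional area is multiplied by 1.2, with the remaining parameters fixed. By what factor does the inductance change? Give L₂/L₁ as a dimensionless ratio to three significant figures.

L₂/L₁ = 0.307

For a solenoid, L ∝ μᵣN²A/ℓ.
L₂/L₁ = (0.8)^2 × (2.5)^-1 × (1.2) = 0.307.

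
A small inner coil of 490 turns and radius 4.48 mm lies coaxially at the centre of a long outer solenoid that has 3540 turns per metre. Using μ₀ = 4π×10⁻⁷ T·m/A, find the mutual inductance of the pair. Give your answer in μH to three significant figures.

The outer solenoid produces a uniform field B₁ = μ₀n₁I₁ across the inner coil,
so the flux linkage is N₂Φ = N₂B₁A₂ = μ₀n₁N₂A₂·I₁, giving M = μ₀n₁N₂A₂.
A₂ = πr² = π(4.480×10^-3 m)² = 6.305×10^-5 m².
M = (4π×10⁻⁷)(3540)(490)(6.305×10^-5) = 1.374×10^-4 H.

M ≈ 137 μH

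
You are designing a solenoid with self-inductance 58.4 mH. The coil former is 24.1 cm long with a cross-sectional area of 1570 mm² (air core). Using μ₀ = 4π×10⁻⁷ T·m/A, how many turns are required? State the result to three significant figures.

A = 1570 mm² = 1.570×10^-3 m².
From L = μ₀N²A/ℓ, N = √(Lℓ / (μ₀A)).
N = √[(5.840×10^-2)(0.241) / ((4π×10⁻⁷)×1.570×10^-3)] = √(7.134×10^6) ≈ 2670.9.

N ≈ 2670 turns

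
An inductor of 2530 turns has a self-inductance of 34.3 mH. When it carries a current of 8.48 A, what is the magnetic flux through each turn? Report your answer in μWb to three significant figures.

From L = NΦ_B/I, the flux per turn is Φ_B = LI/N.
Φ_B = (3.430×10^-2 H)(8.48 A)/2530 = 1.150×10^-4 Wb.

Φ_B ≈ 115 μWb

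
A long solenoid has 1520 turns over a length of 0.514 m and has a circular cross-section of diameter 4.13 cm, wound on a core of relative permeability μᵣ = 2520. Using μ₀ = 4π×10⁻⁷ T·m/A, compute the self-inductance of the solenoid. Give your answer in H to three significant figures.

A = π(d/2)² = π(2.065×10^-2 m)² = 1.340×10^-3 m².
For a long solenoid, L = μ₀μᵣN²A/ℓ.
L = (4π×10⁻⁷)(2520)(1520)²(1.340×10^-3)/(0.514 m) = 19.07 H.

L ≈ 19.1 H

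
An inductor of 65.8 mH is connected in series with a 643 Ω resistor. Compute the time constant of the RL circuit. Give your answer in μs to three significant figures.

τ = L/R = (6.580×10^-2 H)/(643 Ω) = 1.023×10^-4 s.

τ ≈ 102 μs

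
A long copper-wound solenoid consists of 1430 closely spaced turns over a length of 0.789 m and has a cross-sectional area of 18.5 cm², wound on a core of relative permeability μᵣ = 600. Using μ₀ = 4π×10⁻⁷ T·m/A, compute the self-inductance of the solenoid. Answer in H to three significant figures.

L ≈ 3.62 H

A = 18.5 cm² = 1.850×10^-3 m².
For a long solenoid, L = μ₀μᵣN²A/ℓ.
L = (4π×10⁻⁷)(600)(1430)²(1.850×10^-3)/(0.789 m) = 3.615 H.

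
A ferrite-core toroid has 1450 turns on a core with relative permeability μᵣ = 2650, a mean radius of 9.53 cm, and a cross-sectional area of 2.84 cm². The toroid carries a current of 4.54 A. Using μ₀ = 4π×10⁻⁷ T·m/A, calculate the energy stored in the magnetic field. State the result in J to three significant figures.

U ≈ 34.2 J

L = μ₀μᵣN²A/(2πR) = (4π×10⁻⁷)(2650)(1450)²(2.840×10^-4)/(2π×9.530×10^-2) = 3.321 H.
U = ½LI² = ½(3.321)(4.54)² = 34.22 J.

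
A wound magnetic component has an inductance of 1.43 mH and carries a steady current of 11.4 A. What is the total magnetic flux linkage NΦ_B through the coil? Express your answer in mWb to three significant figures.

NΦ_B ≈ 16.3 mWb

From L = NΦ_B/I, the flux linkage is NΦ_B = LI.
NΦ_B = (1.430×10^-3 H)(11.4 A) = 1.630×10^-2 Wb.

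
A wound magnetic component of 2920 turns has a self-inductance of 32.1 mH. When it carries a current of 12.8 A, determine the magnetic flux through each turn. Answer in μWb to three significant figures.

Φ_B ≈ 141 μWb

From L = NΦ_B/I, the flux per turn is Φ_B = LI/N.
Φ_B = (3.210×10^-2 H)(12.8 A)/2920 = 1.407×10^-4 Wb.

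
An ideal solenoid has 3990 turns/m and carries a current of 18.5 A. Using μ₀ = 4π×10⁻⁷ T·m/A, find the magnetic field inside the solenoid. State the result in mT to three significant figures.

Inside a long solenoid, B = μ₀nI.
B = (4π×10⁻⁷)(3.990×10^3 m⁻¹)(18.5 A) = 9.276×10^-2 T.

B ≈ 92.8 mT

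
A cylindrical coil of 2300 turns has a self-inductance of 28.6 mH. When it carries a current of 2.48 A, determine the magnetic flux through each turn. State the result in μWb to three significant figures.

Φ_B ≈ 30.8 μWb

From L = NΦ_B/I, the flux per turn is Φ_B = LI/N.
Φ_B = (2.860×10^-2 H)(2.48 A)/2300 = 3.084×10^-5 Wb.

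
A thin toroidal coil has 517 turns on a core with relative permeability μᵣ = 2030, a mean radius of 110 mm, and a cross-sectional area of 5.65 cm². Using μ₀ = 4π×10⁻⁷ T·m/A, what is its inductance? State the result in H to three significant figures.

For a thin toroid, L = μ₀μᵣN²A/(2πR).
L = (4π×10⁻⁷)(2030)(517)²(5.650×10^-4) / (2π×0.11 m) = 0.5574 H.

L ≈ 0.557 H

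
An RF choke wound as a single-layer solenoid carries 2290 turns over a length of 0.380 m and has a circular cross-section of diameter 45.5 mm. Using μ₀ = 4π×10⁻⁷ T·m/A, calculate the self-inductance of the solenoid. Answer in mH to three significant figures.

A = π(d/2)² = π(2.275×10^-2 m)² = 1.626×10^-3 m².
For a long solenoid, L = μ₀N²A/ℓ.
L = (4π×10⁻⁷)(2290)²(1.626×10^-3)/(0.38 m) = 2.820×10^-2 H.

L ≈ 28.2 mH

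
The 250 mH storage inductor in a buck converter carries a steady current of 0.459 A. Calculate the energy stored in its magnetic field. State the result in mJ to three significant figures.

Stored magnetic energy: U = ½LI².
U = ½(0.25 H)(0.459 A)² = 2.634×10^-2 J.

U ≈ 26.3 mJ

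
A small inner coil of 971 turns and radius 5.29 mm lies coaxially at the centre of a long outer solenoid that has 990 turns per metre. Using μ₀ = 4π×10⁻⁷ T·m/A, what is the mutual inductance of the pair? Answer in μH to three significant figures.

M ≈ 106 μH

The outer solenoid produces a uniform field B₁ = μ₀n₁I₁ across the inner coil,
so the flux linkage is N₂Φ = N₂B₁A₂ = μ₀n₁N₂A₂·I₁, giving M = μ₀n₁N₂A₂.
A₂ = πr² = π(5.290×10^-3 m)² = 8.791×10^-5 m².
M = (4π×10⁻⁷)(990)(971)(8.791×10^-5) = 1.062×10^-4 H.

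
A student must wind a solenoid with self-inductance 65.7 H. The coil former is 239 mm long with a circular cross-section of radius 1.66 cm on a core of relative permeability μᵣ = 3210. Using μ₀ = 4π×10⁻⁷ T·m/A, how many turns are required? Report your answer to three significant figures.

A = πr² = π(1.660×10^-2 m)² = 8.657×10^-4 m².
From L = μ₀μᵣN²A/ℓ, N = √(Lℓ / (μ₀μᵣA)).
N = √[(65.7)(0.239) / ((4π×10⁻⁷)(3210)×8.657×10^-4)] = √(4.497×10^6) ≈ 2120.5.

N ≈ 2120 turns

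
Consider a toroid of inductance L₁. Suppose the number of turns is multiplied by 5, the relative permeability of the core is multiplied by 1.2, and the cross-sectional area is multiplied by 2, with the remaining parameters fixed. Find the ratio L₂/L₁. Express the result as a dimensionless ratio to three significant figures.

L₂/L₁ = 60.0

For a toroid, L ∝ μᵣN²A/R.
L₂/L₁ = (5)^2 × (1.2) × (2) = 60.0.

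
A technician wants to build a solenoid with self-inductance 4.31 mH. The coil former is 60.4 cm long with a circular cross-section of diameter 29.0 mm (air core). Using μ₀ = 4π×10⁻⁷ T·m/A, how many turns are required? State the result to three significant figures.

N ≈ 1770 turns

A = π(d/2)² = π(1.450×10^-2 m)² = 6.605×10^-4 m².
From L = μ₀N²A/ℓ, N = √(Lℓ / (μ₀A)).
N = √[(4.310×10^-3)(0.604) / ((4π×10⁻⁷)×6.605×10^-4)] = √(3.136×10^6) ≈ 1771.0.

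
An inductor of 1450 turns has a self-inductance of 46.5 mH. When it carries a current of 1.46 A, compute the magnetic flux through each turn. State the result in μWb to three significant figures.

Φ_B ≈ 46.8 μWb

From L = NΦ_B/I, the flux per turn is Φ_B = LI/N.
Φ_B = (4.650×10^-2 H)(1.46 A)/1450 = 4.682×10^-5 Wb.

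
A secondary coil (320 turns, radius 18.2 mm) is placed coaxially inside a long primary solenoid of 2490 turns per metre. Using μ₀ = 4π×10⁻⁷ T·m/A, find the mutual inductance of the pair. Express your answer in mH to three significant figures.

M ≈ 1.04 mH

The outer solenoid produces a uniform field B₁ = μ₀n₁I₁ across the inner coil,
so the flux linkage is N₂Φ = N₂B₁A₂ = μ₀n₁N₂A₂·I₁, giving M = μ₀n₁N₂A₂.
A₂ = πr² = π(1.820×10^-2 m)² = 1.041×10^-3 m².
M = (4π×10⁻⁷)(2490)(320)(1.041×10^-3) = 1.042×10^-3 H.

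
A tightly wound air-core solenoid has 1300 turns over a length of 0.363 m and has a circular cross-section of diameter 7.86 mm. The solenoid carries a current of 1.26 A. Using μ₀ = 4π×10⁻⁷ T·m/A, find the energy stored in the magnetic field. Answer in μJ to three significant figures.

A = π(d/2)² = π(3.930×10^-3 m)² = 4.852×10^-5 m².
L = μ₀N²A/ℓ = (4π×10⁻⁷)(1300)²(4.852×10^-5)/(0.363) = 2.839×10^-4 H.
U = ½LI² = ½(2.839×10^-4)(1.26)² = 2.253×10^-4 J.

U ≈ 225 μJ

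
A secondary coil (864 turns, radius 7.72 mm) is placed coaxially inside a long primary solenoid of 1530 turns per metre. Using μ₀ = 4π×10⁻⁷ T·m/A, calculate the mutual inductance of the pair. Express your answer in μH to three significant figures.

M ≈ 311 μH

The outer solenoid produces a uniform field B₁ = μ₀n₁I₁ across the inner coil,
so the flux linkage is N₂Φ = N₂B₁A₂ = μ₀n₁N₂A₂·I₁, giving M = μ₀n₁N₂A₂.
A₂ = πr² = π(7.720×10^-3 m)² = 1.872×10^-4 m².
M = (4π×10⁻⁷)(1530)(864)(1.872×10^-4) = 3.110×10^-4 H.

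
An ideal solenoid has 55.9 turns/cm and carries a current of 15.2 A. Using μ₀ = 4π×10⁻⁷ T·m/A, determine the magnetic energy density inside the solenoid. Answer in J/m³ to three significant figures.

u ≈ 4540 J/m³

B = μ₀nI = (4π×10⁻⁷)(5.590×10^3)(15.2) = 0.1068 T.
u = B²/(2μ₀) = (0.1068)²/(2×4π×10⁻⁷) = 4.536×10^3 J/m³.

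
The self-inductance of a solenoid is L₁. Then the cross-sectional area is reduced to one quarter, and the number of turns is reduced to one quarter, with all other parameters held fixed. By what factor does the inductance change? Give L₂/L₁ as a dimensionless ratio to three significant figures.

For a solenoid, L ∝ μᵣN²A/ℓ.
L₂/L₁ = (0.25) × (0.25)^2 = 0.0156.

L₂/L₁ = 0.0156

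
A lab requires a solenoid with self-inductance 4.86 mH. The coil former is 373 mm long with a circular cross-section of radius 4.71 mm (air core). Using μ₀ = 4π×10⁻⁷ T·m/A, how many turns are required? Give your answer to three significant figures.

A = πr² = π(4.710×10^-3 m)² = 6.969×10^-5 m².
From L = μ₀N²A/ℓ, N = √(Lℓ / (μ₀A)).
N = √[(4.860×10^-3)(0.373) / ((4π×10⁻⁷)×6.969×10^-5)] = √(2.070×10^7) ≈ 4549.6.

N ≈ 4550 turns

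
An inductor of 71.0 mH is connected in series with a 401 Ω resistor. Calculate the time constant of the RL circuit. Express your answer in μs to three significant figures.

τ ≈ 177 μs

τ = L/R = (7.100×10^-2 H)/(401 Ω) = 1.771×10^-4 s.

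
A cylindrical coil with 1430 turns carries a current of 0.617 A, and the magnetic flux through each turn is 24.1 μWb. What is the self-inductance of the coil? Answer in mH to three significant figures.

Self-inductance is defined by L = NΦ_B/I (flux linkage over current).
L = (1430)(2.410×10^-5 Wb)/(0.617 A) = 5.586×10^-2 H.

L ≈ 55.9 mH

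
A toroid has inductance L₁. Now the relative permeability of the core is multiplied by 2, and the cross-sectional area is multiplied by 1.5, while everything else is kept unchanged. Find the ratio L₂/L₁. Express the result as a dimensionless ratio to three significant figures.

L₂/L₁ = 3.00

For a toroid, L ∝ μᵣN²A/R.
L₂/L₁ = (2) × (1.5) = 3.00.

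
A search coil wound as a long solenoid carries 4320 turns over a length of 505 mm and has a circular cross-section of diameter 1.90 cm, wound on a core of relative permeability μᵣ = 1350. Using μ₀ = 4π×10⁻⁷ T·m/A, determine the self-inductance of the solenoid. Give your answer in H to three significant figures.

A = π(d/2)² = π(9.500×10^-3 m)² = 2.835×10^-4 m².
For a long solenoid, L = μ₀μᵣN²A/ℓ.
L = (4π×10⁻⁷)(1350)(4320)²(2.835×10^-4)/(0.505 m) = 17.78 H.

L ≈ 17.8 H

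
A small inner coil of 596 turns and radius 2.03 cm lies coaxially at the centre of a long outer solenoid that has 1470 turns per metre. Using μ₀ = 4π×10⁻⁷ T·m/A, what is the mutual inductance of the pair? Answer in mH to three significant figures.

The outer solenoid produces a uniform field B₁ = μ₀n₁I₁ across the inner coil,
so the flux linkage is N₂Φ = N₂B₁A₂ = μ₀n₁N₂A₂·I₁, giving M = μ₀n₁N₂A₂.
A₂ = πr² = π(2.030×10^-2 m)² = 1.2946×10^-3 m².
M = (4π×10⁻⁷)(1470)(596)(1.2946×10^-3) = 1.425×10^-3 H.

M ≈ 1.43 mH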